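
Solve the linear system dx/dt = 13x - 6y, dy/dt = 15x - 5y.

Coefficient matrix A = [[13, -6], [15, -5]].
Characteristic polynomial det(A - λI) = λ^2 - 8λ + 25 = 0.
Eigenvalues λ = 4 ± 3i (complex conjugate pair).
For λ=4+3i: an eigenvector is (-1,-2) - i(1,1) = (-1 - i, -2 - i).
A real fundamental pair from Re and Im of e^((4+3i)t)v: X_1 = e^(4t)(cos(3t)·(-1,-2) + sin(3t)·(1,1)), X_2 = e^(4t)(sin(3t)·(-1,-2) - cos(3t)·(1,1)).
General solution: C_1X_1 + C_2X_2.

x(t) = C_1e^(4t)sin(3t) - C_1e^(4t)cos(3t) - C_2e^(4t)sin(3t) - C_2e^(4t)cos(3t), y(t) = C_1e^(4t)sin(3t) - 2C_1e^(4t)cos(3t) - 2C_2e^(4t)sin(3t) - C_2e^(4t)cos(3t)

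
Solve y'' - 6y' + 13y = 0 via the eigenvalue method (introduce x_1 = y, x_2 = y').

Let x_1 = y, x_2 = y'. Then x_1' = x_2 and x_2' = -13x_1 + 6x_2.
A = [[0,1],[-13,6]]; det(A-λI) = λ^2 - 6λ + 13.
Eigenvalues λ = 3 ± 2i.

y(t) = C_1e^(3t)cos(2t) + C_2e^(3t)sin(2t)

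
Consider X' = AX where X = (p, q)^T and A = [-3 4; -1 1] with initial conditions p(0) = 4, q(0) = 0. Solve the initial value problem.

p(t) = -8te^(-t) + 4e^(-t), q(t) = -4te^(-t)

Coefficient matrix A = [[-3, 4], [-1, 1]].
Characteristic polynomial det(A - λI) = λ^2 + 2λ + 1 = 0.
Single eigenvalue λ = -1 with algebraic multiplicity 2.
Eigenvector v = (-2,-1); generalized eigenvector w with (A-λI)w=v is (-3,-2).
General solution: e^(-t)[c_1·v + c_2·(t·v + w)].
Applying p(0)=4, q(0)=0 gives c_1=-8, c_2=4.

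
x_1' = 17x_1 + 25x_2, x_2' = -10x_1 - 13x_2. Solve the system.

Coefficient matrix A = [[17, 25], [-10, -13]].
Characteristic polynomial det(A - λI) = λ^2 - 4λ + 29 = 0.
Eigenvalues λ = 2 ± 5i (complex conjugate pair).
For λ=2+5i: an eigenvector is (-1,1) - i(2,-1) = (-1 - 2i, 1 + i).
A real fundamental pair from Re and Im of e^((2+5i)t)v: X_1 = e^(2t)(cos(5t)·(-1,1) + sin(5t)·(2,-1)), X_2 = e^(2t)(sin(5t)·(-1,1) - cos(5t)·(2,-1)).
General solution: c_1X_1 + c_2X_2.

x_1(t) = 2c_1e^(2t)sin(5t) - c_1e^(2t)cos(5t) - c_2e^(2t)sin(5t) - 2c_2e^(2t)cos(5t), x_2(t) = -c_1e^(2t)sin(5t) + c_1e^(2t)cos(5t) + c_2e^(2t)sin(5t) + c_2e^(2t)cos(5t)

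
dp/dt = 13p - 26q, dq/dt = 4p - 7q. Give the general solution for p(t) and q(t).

Coefficient matrix A = [[13, -26], [4, -7]].
Characteristic polynomial det(A - λI) = λ^2 - 6λ + 13 = 0.
Eigenvalues λ = 3 ± 2i (complex conjugate pair).
For λ=3+2i: an eigenvector is (2,1) - i(-3,-1) = (2 + 3i, 1 + i).
A real fundamental pair from Re and Im of e^((3+2i)t)v: X_1 = e^(3t)(cos(2t)·(2,1) + sin(2t)·(-3,-1)), X_2 = e^(3t)(sin(2t)·(2,1) - cos(2t)·(-3,-1)).
General solution: c_1X_1 + c_2X_2.

p(t) = -3c_1e^(3t)sin(2t) + 2c_1e^(3t)cos(2t) + 2c_2e^(3t)sin(2t) + 3c_2e^(3t)cos(2t), q(t) = -c_1e^(3t)sin(2t) + c_1e^(3t)cos(2t) + c_2e^(3t)sin(2t) + c_2e^(3t)cos(2t)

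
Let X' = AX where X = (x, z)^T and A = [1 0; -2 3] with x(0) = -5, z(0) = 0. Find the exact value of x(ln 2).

-10

A = [[1,0],[-2,3]]; eigenvalues λ = 1, 3.
Eigenvectors: (1,1) for λ=1, (0,-1) for λ=3.
From the initial condition, c_1 = -5, c_2 = -5.
x(ln 2) = (-5)(2^1)(1) + (-5)(2^3)(0) = -10.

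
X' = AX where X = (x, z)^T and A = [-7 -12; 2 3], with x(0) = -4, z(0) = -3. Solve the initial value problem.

Coefficient matrix A = [[-7, -12], [2, 3]].
Characteristic polynomial det(A - λI) = λ^2 + 4λ + 3 = 0.
Eigenvalues λ = -3, -1.
For λ=-3: (A-λI) row 1 is [-4, -12], so an eigenvector is (-3, 1).
For λ=-1: (A-λI) row 1 is [-6, -12], so an eigenvector is (2, -1).
General solution: K_1e^(-3t)(-3,1) + K_2e^(-t)(2,-1).
Applying x(0)=-4, z(0)=-3 gives K_1=10, K_2=13.

x(t) = 26e^(-t) - 30e^(-3t), z(t) = -13e^(-t) + 10e^(-3t)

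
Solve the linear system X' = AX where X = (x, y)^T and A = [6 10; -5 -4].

x(t) = C_1e^(t)sin(5t) + C_1e^(t)cos(5t) + C_2e^(t)sin(5t) - C_2e^(t)cos(5t), y(t) = -C_1e^(t)sin(5t) + C_2e^(t)cos(5t)

Coefficient matrix A = [[6, 10], [-5, -4]].
Characteristic polynomial det(A - λI) = λ^2 - 2λ + 26 = 0.
Eigenvalues λ = 1 ± 5i (complex conjugate pair).
For λ=1+5i: an eigenvector is (1,0) - i(1,-1) = (1 - i, 0 + i).
A real fundamental pair from Re and Im of e^((1+5i)t)v: X_1 = e^(t)(cos(5t)·(1,0) + sin(5t)·(1,-1)), X_2 = e^(t)(sin(5t)·(1,0) - cos(5t)·(1,-1)).
General solution: C_1X_1 + C_2X_2.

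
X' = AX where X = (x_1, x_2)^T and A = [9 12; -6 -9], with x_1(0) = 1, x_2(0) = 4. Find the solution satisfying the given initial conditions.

x_1(t) = 10e^(3t) - 9e^(-3t), x_2(t) = -5e^(3t) + 9e^(-3t)

Coefficient matrix A = [[9, 12], [-6, -9]].
Characteristic polynomial det(A - λI) = λ^2 - 9 = 0.
Eigenvalues λ = -3, 3.
For λ=-3: (A-λI) row 1 is [12, 12], so an eigenvector is (1, -1).
For λ=3: (A-λI) row 1 is [6, 12], so an eigenvector is (2, -1).
General solution: c_1e^(-3t)(1,-1) + c_2e^(3t)(2,-1).
Applying x_1(0)=1, x_2(0)=4 gives c_1=-9, c_2=5.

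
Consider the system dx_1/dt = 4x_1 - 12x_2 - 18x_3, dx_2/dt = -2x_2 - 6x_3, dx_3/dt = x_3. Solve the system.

Coefficient matrix A = [[4, -12, -18], [0, -2, -6], [0, 0, 1]].
det(A - λI) = 0 gives eigenvalues λ = 4, -2, 1.
For λ=4: eigenvector (1,0,0).
For λ=-2: eigenvector (2,1,0).
For λ=1: eigenvector (-2,-2,1).
General solution: K_1e^(4t)(1,0,0) + K_2e^(-2t)(2,1,0) + K_3e^(t)(-2,-2,1).

x_1(t) = K_1e^(4t) + 2K_2e^(-2t) - 2K_3e^(t), x_2(t) = K_2e^(-2t) - 2K_3e^(t), x_3(t) = K_3e^(t)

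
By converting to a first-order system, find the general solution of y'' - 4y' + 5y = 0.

y(t) = c_1e^(2t)cos(t) + c_2e^(2t)sin(t)

Let x_1 = y, x_2 = y'. Then x_1' = x_2 and x_2' = -5x_1 + 4x_2.
A = [[0,1],[-5,4]]; det(A-λI) = λ^2 - 4λ + 5.
Eigenvalues λ = 2 ± i.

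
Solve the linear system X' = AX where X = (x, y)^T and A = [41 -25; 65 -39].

x(t) = -C_1e^(t)sin(5t) - 2C_1e^(t)cos(5t) - 2C_2e^(t)sin(5t) + C_2e^(t)cos(5t), y(t) = -2C_1e^(t)sin(5t) - 3C_1e^(t)cos(5t) - 3C_2e^(t)sin(5t) + 2C_2e^(t)cos(5t)

Coefficient matrix A = [[41, -25], [65, -39]].
Characteristic polynomial det(A - λI) = λ^2 - 2λ + 26 = 0.
Eigenvalues λ = 1 ± 5i (complex conjugate pair).
For λ=1+5i: an eigenvector is (-2,-3) - i(-1,-2) = (-2 + i, -3 + 2i).
A real fundamental pair from Re and Im of e^((1+5i)t)v: X_1 = e^(t)(cos(5t)·(-2,-3) + sin(5t)·(-1,-2)), X_2 = e^(t)(sin(5t)·(-2,-3) - cos(5t)·(-1,-2)).
General solution: C_1X_1 + C_2X_2.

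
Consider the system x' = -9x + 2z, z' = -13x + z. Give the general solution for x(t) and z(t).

Coefficient matrix A = [[-9, 2], [-13, 1]].
Characteristic polynomial det(A - λI) = λ^2 + 8λ + 17 = 0.
Eigenvalues λ = -4 ± i (complex conjugate pair).
For λ=-4+i: an eigenvector is (-1,-2) - i(1,3) = (-1 - i, -2 - 3i).
A real fundamental pair from Re and Im of e^((-4+i)t)v: X_1 = e^(-4t)(cos(t)·(-1,-2) + sin(t)·(1,3)), X_2 = e^(-4t)(sin(t)·(-1,-2) - cos(t)·(1,3)).
General solution: c_1X_1 + c_2X_2.

x(t) = c_1e^(-4t)sin(t) - c_1e^(-4t)cos(t) - c_2e^(-4t)sin(t) - c_2e^(-4t)cos(t), z(t) = 3c_1e^(-4t)sin(t) - 2c_1e^(-4t)cos(t) - 2c_2e^(-4t)sin(t) - 3c_2e^(-4t)cos(t)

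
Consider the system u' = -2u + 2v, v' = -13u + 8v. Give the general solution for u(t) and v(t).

u(t) = c_1e^(3t)sin(t) - c_1e^(3t)cos(t) - c_2e^(3t)sin(t) - c_2e^(3t)cos(t), v(t) = 3c_1e^(3t)sin(t) - 2c_1e^(3t)cos(t) - 2c_2e^(3t)sin(t) - 3c_2e^(3t)cos(t)

Coefficient matrix A = [[-2, 2], [-13, 8]].
Characteristic polynomial det(A - λI) = λ^2 - 6λ + 10 = 0.
Eigenvalues λ = 3 ± i (complex conjugate pair).
For λ=3+i: an eigenvector is (-1,-2) - i(1,3) = (-1 - i, -2 - 3i).
A real fundamental pair from Re and Im of e^((3+i)t)v: X_1 = e^(3t)(cos(t)·(-1,-2) + sin(t)·(1,3)), X_2 = e^(3t)(sin(t)·(-1,-2) - cos(t)·(1,3)).
General solution: c_1X_1 + c_2X_2.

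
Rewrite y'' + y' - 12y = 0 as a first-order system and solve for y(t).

y(t) = C_1e^(-4t) + C_2e^(3t)

Let x_1 = y, x_2 = y'. Then x_1' = x_2 and x_2' = 12x_1 - x_2.
A = [[0,1],[12,-1]]; det(A-λI) = λ^2 + λ - 12.
Eigenvalues λ = -4, 3 with eigenvectors (1,-4), (1,3).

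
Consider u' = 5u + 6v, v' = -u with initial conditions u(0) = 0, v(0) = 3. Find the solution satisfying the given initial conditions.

u(t) = 18e^(3t) - 18e^(2t), v(t) = -6e^(3t) + 9e^(2t)

Coefficient matrix A = [[5, 6], [-1, 0]].
Characteristic polynomial det(A - λI) = λ^2 - 5λ + 6 = 0.
Eigenvalues λ = 3, 2.
For λ=3: (A-λI) row 1 is [2, 6], so an eigenvector is (-3, 1).
For λ=2: (A-λI) row 1 is [3, 6], so an eigenvector is (-2, 1).
General solution: c_1e^(3t)(-3,1) + c_2e^(2t)(-2,1).
Applying u(0)=0, v(0)=3 gives c_1=-6, c_2=9.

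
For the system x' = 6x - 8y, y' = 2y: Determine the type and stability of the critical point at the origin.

unstable node

A = [[6,-8],[0,2]]; det(A-λI) = λ^2 - 8λ + 12.
λ = 6, 2: both positive.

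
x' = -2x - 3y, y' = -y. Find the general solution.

x(t) = -3c_1e^(-t) - c_2e^(-2t), y(t) = c_1e^(-t)

Coefficient matrix A = [[-2, -3], [0, -1]].
Characteristic polynomial det(A - λI) = λ^2 + 3λ + 2 = 0.
Eigenvalues λ = -1, -2.
For λ=-1: (A-λI) row 1 is [-1, -3], so an eigenvector is (-3, 1).
For λ=-2: (A-λI) row 1 is [0, -3], so an eigenvector is (-1, 0).
General solution: c_1e^(-t)(-3,1) + c_2e^(-2t)(-1,0).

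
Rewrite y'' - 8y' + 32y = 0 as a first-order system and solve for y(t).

Let x_1 = y, x_2 = y'. Then x_1' = x_2 and x_2' = -32x_1 + 8x_2.
A = [[0,1],[-32,8]]; det(A-λI) = λ^2 - 8λ + 32.
Eigenvalues λ = 4 ± 4i.

y(t) = K_1e^(4t)cos(4t) + K_2e^(4t)sin(4t)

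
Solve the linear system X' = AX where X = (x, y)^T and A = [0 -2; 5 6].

x(t) = -K_1e^(3t)sin(t) - K_1e^(3t)cos(t) - K_2e^(3t)sin(t) + K_2e^(3t)cos(t), y(t) = K_1e^(3t)sin(t) + 2K_1e^(3t)cos(t) + 2K_2e^(3t)sin(t) - K_2e^(3t)cos(t)

Coefficient matrix A = [[0, -2], [5, 6]].
Characteristic polynomial det(A - λI) = λ^2 - 6λ + 10 = 0.
Eigenvalues λ = 3 ± i (complex conjugate pair).
For λ=3+i: an eigenvector is (-1,2) - i(-1,1) = (-1 + i, 2 - i).
A real fundamental pair from Re and Im of e^((3+i)t)v: X_1 = e^(3t)(cos(t)·(-1,2) + sin(t)·(-1,1)), X_2 = e^(3t)(sin(t)·(-1,2) - cos(t)·(-1,1)).
General solution: K_1X_1 + K_2X_2.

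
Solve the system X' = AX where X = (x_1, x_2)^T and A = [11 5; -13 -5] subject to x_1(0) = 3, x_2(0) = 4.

x_1(t) = 44e^(3t)sin(t) + 3e^(3t)cos(t), x_2(t) = -71e^(3t)sin(t) + 4e^(3t)cos(t)

Coefficient matrix A = [[11, 5], [-13, -5]].
Characteristic polynomial det(A - λI) = λ^2 - 6λ + 10 = 0.
Eigenvalues λ = 3 ± i (complex conjugate pair).
For λ=3+i: an eigenvector is (2,-3) - i(1,-2) = (2 - i, -3 + 2i).
A real fundamental pair from Re and Im of e^((3+i)t)v: X_1 = e^(3t)(cos(t)·(2,-3) + sin(t)·(1,-2)), X_2 = e^(3t)(sin(t)·(2,-3) - cos(t)·(1,-2)).
General solution: c_1X_1 + c_2X_2.
Applying x_1(0)=3, x_2(0)=4 gives c_1=10, c_2=17.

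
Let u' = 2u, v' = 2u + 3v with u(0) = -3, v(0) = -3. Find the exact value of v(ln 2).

-48

A = [[2,0],[2,3]]; eigenvalues λ = 3, 2.
Eigenvectors: (0,-1) for λ=3, (-1,2) for λ=2.
From the initial condition, c_1 = 9, c_2 = 3.
v(ln 2) = (9)(2^3)(-1) + (3)(2^2)(2) = -48.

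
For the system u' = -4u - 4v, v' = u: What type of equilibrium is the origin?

stable improper node

A = [[-4,-4],[1,0]]; det(A-λI) = λ^2 + 4λ + 4.
repeated λ = -2 with a single eigenvector.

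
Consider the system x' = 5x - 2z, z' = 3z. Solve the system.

x(t) = C_1e^(3t) - C_2e^(5t), z(t) = C_1e^(3t)

Coefficient matrix A = [[5, -2], [0, 3]].
Characteristic polynomial det(A - λI) = λ^2 - 8λ + 15 = 0.
Eigenvalues λ = 3, 5.
For λ=3: (A-λI) row 1 is [2, -2], so an eigenvector is (1, 1).
For λ=5: (A-λI) row 1 is [0, -2], so an eigenvector is (-1, 0).
General solution: C_1e^(3t)(1,1) + C_2e^(5t)(-1,0).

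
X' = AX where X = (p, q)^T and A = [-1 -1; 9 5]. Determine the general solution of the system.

p(t) = -c_1e^(2t) - c_2te^(2t) + c_2e^(2t), q(t) = 3c_1e^(2t) + 3c_2te^(2t) - 2c_2e^(2t)

Coefficient matrix A = [[-1, -1], [9, 5]].
Characteristic polynomial det(A - λI) = λ^2 - 4λ + 4 = 0.
Single eigenvalue λ = 2 with algebraic multiplicity 2.
Eigenvector v = (-1,3); generalized eigenvector w with (A-λI)w=v is (1,-2).
General solution: e^(2t)[c_1·v + c_2·(t·v + w)].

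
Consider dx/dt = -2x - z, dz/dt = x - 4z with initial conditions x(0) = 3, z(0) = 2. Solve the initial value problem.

Coefficient matrix A = [[-2, -1], [1, -4]].
Characteristic polynomial det(A - λI) = λ^2 + 6λ + 9 = 0.
Single eigenvalue λ = -3 with algebraic multiplicity 2.
Eigenvector v = (1,1); generalized eigenvector w with (A-λI)w=v is (-2,-3).
General solution: e^(-3t)[c_1·v + c_2·(t·v + w)].
Applying x(0)=3, z(0)=2 gives c_1=5, c_2=1.

x(t) = te^(-3t) + 3e^(-3t), z(t) = te^(-3t) + 2e^(-3t)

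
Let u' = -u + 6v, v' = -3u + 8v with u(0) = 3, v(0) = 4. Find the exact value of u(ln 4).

A = [[-1,6],[-3,8]]; eigenvalues λ = 5, 2.
Eigenvectors: (1,1) for λ=5, (-2,-1) for λ=2.
From the initial condition, c_1 = 5, c_2 = 1.
u(ln 4) = (5)(4^5)(1) + (1)(4^2)(-2) = 5088.

5088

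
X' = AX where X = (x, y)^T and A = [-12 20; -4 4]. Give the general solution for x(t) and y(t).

x(t) = c_1e^(-4t)sin(4t) + 2c_1e^(-4t)cos(4t) + 2c_2e^(-4t)sin(4t) - c_2e^(-4t)cos(4t), y(t) = c_1e^(-4t)cos(4t) + c_2e^(-4t)sin(4t)

Coefficient matrix A = [[-12, 20], [-4, 4]].
Characteristic polynomial det(A - λI) = λ^2 + 8λ + 32 = 0.
Eigenvalues λ = -4 ± 4i (complex conjugate pair).
For λ=-4+4i: an eigenvector is (2,1) - i(1,0) = (2 - i, 1).
A real fundamental pair from Re and Im of e^((-4+4i)t)v: X_1 = e^(-4t)(cos(4t)·(2,1) + sin(4t)·(1,0)), X_2 = e^(-4t)(sin(4t)·(2,1) - cos(4t)·(1,0)).
General solution: c_1X_1 + c_2X_2.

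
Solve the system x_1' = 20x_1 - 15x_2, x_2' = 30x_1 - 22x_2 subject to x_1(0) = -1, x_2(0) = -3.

x_1(t) = 8e^(-t)sin(3t) - e^(-t)cos(3t), x_2(t) = 11e^(-t)sin(3t) - 3e^(-t)cos(3t)

Coefficient matrix A = [[20, -15], [30, -22]].
Characteristic polynomial det(A - λI) = λ^2 + 2λ + 10 = 0.
Eigenvalues λ = -1 ± 3i (complex conjugate pair).
For λ=-1+3i: an eigenvector is (1,1) - i(2,3) = (1 - 2i, 1 - 3i).
A real fundamental pair from Re and Im of e^((-1+3i)t)v: X_1 = e^(-t)(cos(3t)·(1,1) + sin(3t)·(2,3)), X_2 = e^(-t)(sin(3t)·(1,1) - cos(3t)·(2,3)).
General solution: K_1X_1 + K_2X_2.
Applying x_1(0)=-1, x_2(0)=-3 gives K_1=3, K_2=2.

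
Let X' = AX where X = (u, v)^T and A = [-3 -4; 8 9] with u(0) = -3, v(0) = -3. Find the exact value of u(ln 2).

A = [[-3,-4],[8,9]]; eigenvalues λ = 1, 5.
Eigenvectors: (1,-1) for λ=1, (1,-2) for λ=5.
From the initial condition, c_1 = -9, c_2 = 6.
u(ln 2) = (-9)(2^1)(1) + (6)(2^5)(1) = 174.

174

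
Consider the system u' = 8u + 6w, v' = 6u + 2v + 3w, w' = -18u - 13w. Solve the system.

Coefficient matrix A = [[8, 0, 6], [6, 2, 3], [-18, 0, -13]].
det(A - λI) = 0 gives eigenvalues λ = -4, 2, -1.
For λ=-4: eigenvector (1,0,-2).
For λ=2: eigenvector (0,1,0).
For λ=-1: eigenvector (2,-1,-3).
General solution: C_1e^(-4t)(1,0,-2) + C_2e^(2t)(0,1,0) + C_3e^(-t)(2,-1,-3).

u(t) = C_1e^(-4t) + 2C_3e^(-t), v(t) = C_2e^(2t) - C_3e^(-t), w(t) = -2C_1e^(-4t) - 3C_3e^(-t)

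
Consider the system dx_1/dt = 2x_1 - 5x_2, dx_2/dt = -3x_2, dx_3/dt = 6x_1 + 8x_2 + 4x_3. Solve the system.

Coefficient matrix A = [[2, -5, 0], [0, -3, 0], [6, 8, 4]].
det(A - λI) = 0 gives eigenvalues λ = 4, -3, 2.
For λ=4: eigenvector (0,0,1).
For λ=-3: eigenvector (1,1,-2).
For λ=2: eigenvector (1,0,-3).
General solution: K_1e^(4t)(0,0,1) + K_2e^(-3t)(1,1,-2) + K_3e^(2t)(1,0,-3).

x_1(t) = K_2e^(-3t) + K_3e^(2t), x_2(t) = K_2e^(-3t), x_3(t) = K_1e^(4t) - 2K_2e^(-3t) - 3K_3e^(2t)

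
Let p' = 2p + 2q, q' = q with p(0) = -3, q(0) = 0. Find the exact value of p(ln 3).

-27

A = [[2,2],[0,1]]; eigenvalues λ = 1, 2.
Eigenvectors: (2,-1) for λ=1, (-1,0) for λ=2.
From the initial condition, c_1 = 0, c_2 = 3.
p(ln 3) = (0)(3^1)(2) + (3)(3^2)(-1) = -27.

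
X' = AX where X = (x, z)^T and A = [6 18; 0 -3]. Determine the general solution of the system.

x(t) = C_1e^(6t) + 2C_2e^(-3t), z(t) = -C_2e^(-3t)

Coefficient matrix A = [[6, 18], [0, -3]].
Characteristic polynomial det(A - λI) = λ^2 - 3λ - 18 = 0.
Eigenvalues λ = 6, -3.
For λ=6: (A-λI) row 1 is [0, 18], so an eigenvector is (1, 0).
For λ=-3: (A-λI) row 1 is [9, 18], so an eigenvector is (2, -1).
General solution: C_1e^(6t)(1,0) + C_2e^(-3t)(2,-1).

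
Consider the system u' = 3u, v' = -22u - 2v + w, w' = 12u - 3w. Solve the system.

Coefficient matrix A = [[3, 0, 0], [-22, -2, 1], [12, 0, -3]].
det(A - λI) = 0 gives eigenvalues λ = 3, -2, -3.
For λ=3: eigenvector (1,-4,2).
For λ=-2: eigenvector (0,1,0).
For λ=-3: eigenvector (0,-1,1).
General solution: c_1e^(3t)(1,-4,2) + c_2e^(-2t)(0,1,0) + c_3e^(-3t)(0,-1,1).

u(t) = c_1e^(3t), v(t) = -4c_1e^(3t) + c_2e^(-2t) - c_3e^(-3t), w(t) = 2c_1e^(3t) + c_3e^(-3t)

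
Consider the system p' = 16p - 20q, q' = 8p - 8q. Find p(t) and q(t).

p(t) = 2K_1e^(4t)sin(4t) - K_1e^(4t)cos(4t) - K_2e^(4t)sin(4t) - 2K_2e^(4t)cos(4t), q(t) = K_1e^(4t)sin(4t) - K_1e^(4t)cos(4t) - K_2e^(4t)sin(4t) - K_2e^(4t)cos(4t)

Coefficient matrix A = [[16, -20], [8, -8]].
Characteristic polynomial det(A - λI) = λ^2 - 8λ + 32 = 0.
Eigenvalues λ = 4 ± 4i (complex conjugate pair).
For λ=4+4i: an eigenvector is (-1,-1) - i(2,1) = (-1 - 2i, -1 - i).
A real fundamental pair from Re and Im of e^((4+4i)t)v: X_1 = e^(4t)(cos(4t)·(-1,-1) + sin(4t)·(2,1)), X_2 = e^(4t)(sin(4t)·(-1,-1) - cos(4t)·(2,1)).
General solution: K_1X_1 + K_2X_2.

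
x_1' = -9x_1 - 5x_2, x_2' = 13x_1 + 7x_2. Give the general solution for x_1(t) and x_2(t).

x_1(t) = C_1e^(-t)sin(t) - 2C_1e^(-t)cos(t) - 2C_2e^(-t)sin(t) - C_2e^(-t)cos(t), x_2(t) = -2C_1e^(-t)sin(t) + 3C_1e^(-t)cos(t) + 3C_2e^(-t)sin(t) + 2C_2e^(-t)cos(t)

Coefficient matrix A = [[-9, -5], [13, 7]].
Characteristic polynomial det(A - λI) = λ^2 + 2λ + 2 = 0.
Eigenvalues λ = -1 ± i (complex conjugate pair).
For λ=-1+i: an eigenvector is (-2,3) - i(1,-2) = (-2 - i, 3 + 2i).
A real fundamental pair from Re and Im of e^((-1+i)t)v: X_1 = e^(-t)(cos(t)·(-2,3) + sin(t)·(1,-2)), X_2 = e^(-t)(sin(t)·(-2,3) - cos(t)·(1,-2)).
General solution: C_1X_1 + C_2X_2.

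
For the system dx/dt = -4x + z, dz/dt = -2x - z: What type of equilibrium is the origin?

A = [[-4,1],[-2,-1]]; det(A-λI) = λ^2 + 5λ + 6.
λ = -2, -3: both negative.

stable node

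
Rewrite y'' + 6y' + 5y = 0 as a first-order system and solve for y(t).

y(t) = c_1e^(-t) + c_2e^(-5t)

Let x_1 = y, x_2 = y'. Then x_1' = x_2 and x_2' = -5x_1 - 6x_2.
A = [[0,1],[-5,-6]]; det(A-λI) = λ^2 + 6λ + 5.
Eigenvalues λ = -1, -5 with eigenvectors (1,-1), (1,-5).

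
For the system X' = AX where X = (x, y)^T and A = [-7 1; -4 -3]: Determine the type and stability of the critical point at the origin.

stable improper node

A = [[-7,1],[-4,-3]]; det(A-λI) = λ^2 + 10λ + 25.
repeated λ = -5 with a single eigenvector.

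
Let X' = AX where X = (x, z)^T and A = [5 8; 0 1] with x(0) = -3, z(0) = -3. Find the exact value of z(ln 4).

A = [[5,8],[0,1]]; eigenvalues λ = 1, 5.
Eigenvectors: (-2,1) for λ=1, (1,0) for λ=5.
From the initial condition, c_1 = -3, c_2 = -9.
z(ln 4) = (-3)(4^1)(1) + (-9)(4^5)(0) = -12.

-12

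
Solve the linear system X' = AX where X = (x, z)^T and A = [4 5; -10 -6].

x(t) = -K_1e^(-t)sin(5t) + K_2e^(-t)cos(5t), z(t) = K_1e^(-t)sin(5t) - K_1e^(-t)cos(5t) - K_2e^(-t)sin(5t) - K_2e^(-t)cos(5t)

Coefficient matrix A = [[4, 5], [-10, -6]].
Characteristic polynomial det(A - λI) = λ^2 + 2λ + 26 = 0.
Eigenvalues λ = -1 ± 5i (complex conjugate pair).
For λ=-1+5i: an eigenvector is (0,-1) - i(-1,1) = (0 + i, -1 - i).
A real fundamental pair from Re and Im of e^((-1+5i)t)v: X_1 = e^(-t)(cos(5t)·(0,-1) + sin(5t)·(-1,1)), X_2 = e^(-t)(sin(5t)·(0,-1) - cos(5t)·(-1,1)).
General solution: K_1X_1 + K_2X_2.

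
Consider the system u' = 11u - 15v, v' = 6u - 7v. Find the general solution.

Coefficient matrix A = [[11, -15], [6, -7]].
Characteristic polynomial det(A - λI) = λ^2 - 4λ + 13 = 0.
Eigenvalues λ = 2 ± 3i (complex conjugate pair).
For λ=2+3i: an eigenvector is (2,1) - i(1,1) = (2 - i, 1 - i).
A real fundamental pair from Re and Im of e^((2+3i)t)v: X_1 = e^(2t)(cos(3t)·(2,1) + sin(3t)·(1,1)), X_2 = e^(2t)(sin(3t)·(2,1) - cos(3t)·(1,1)).
General solution: K_1X_1 + K_2X_2.

u(t) = K_1e^(2t)sin(3t) + 2K_1e^(2t)cos(3t) + 2K_2e^(2t)sin(3t) - K_2e^(2t)cos(3t), v(t) = K_1e^(2t)sin(3t) + K_1e^(2t)cos(3t) + K_2e^(2t)sin(3t) - K_2e^(2t)cos(3t)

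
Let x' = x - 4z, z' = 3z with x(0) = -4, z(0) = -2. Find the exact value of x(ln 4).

224

A = [[1,-4],[0,3]]; eigenvalues λ = 3, 1.
Eigenvectors: (2,-1) for λ=3, (-1,0) for λ=1.
From the initial condition, c_1 = 2, c_2 = 8.
x(ln 4) = (2)(4^3)(2) + (8)(4^1)(-1) = 224.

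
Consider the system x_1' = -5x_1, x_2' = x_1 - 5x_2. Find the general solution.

Coefficient matrix A = [[-5, 0], [1, -5]].
Characteristic polynomial det(A - λI) = λ^2 + 10λ + 25 = 0.
Single eigenvalue λ = -5 with algebraic multiplicity 2.
Eigenvector v = (0,1); generalized eigenvector w with (A-λI)w=v is (1,2).
General solution: e^(-5t)[C_1·v + C_2·(t·v + w)].

x_1(t) = C_2e^(-5t), x_2(t) = C_1e^(-5t) + C_2te^(-5t) + 2C_2e^(-5t)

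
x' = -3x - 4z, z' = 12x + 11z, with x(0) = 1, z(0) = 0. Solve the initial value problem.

Coefficient matrix A = [[-3, -4], [12, 11]].
Characteristic polynomial det(A - λI) = λ^2 - 8λ + 15 = 0.
Eigenvalues λ = 5, 3.
For λ=5: (A-λI) row 1 is [-8, -4], so an eigenvector is (1, -2).
For λ=3: (A-λI) row 1 is [-6, -4], so an eigenvector is (-2, 3).
General solution: c_1e^(5t)(1,-2) + c_2e^(3t)(-2,3).
Applying x(0)=1, z(0)=0 gives c_1=-3, c_2=-2.

x(t) = -3e^(5t) + 4e^(3t), z(t) = 6e^(5t) - 6e^(3t)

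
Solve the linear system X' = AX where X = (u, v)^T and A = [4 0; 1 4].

Coefficient matrix A = [[4, 0], [1, 4]].
Characteristic polynomial det(A - λI) = λ^2 - 8λ + 16 = 0.
Single eigenvalue λ = 4 with algebraic multiplicity 2.
Eigenvector v = (0,-1); generalized eigenvector w with (A-λI)w=v is (-1,1).
General solution: e^(4t)[K_1·v + K_2·(t·v + w)].

u(t) = -K_2e^(4t), v(t) = -K_1e^(4t) - K_2te^(4t) + K_2e^(4t)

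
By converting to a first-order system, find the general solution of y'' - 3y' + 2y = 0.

y(t) = C_1e^(t) + C_2e^(2t)

Let x_1 = y, x_2 = y'. Then x_1' = x_2 and x_2' = -2x_1 + 3x_2.
A = [[0,1],[-2,3]]; det(A-λI) = λ^2 - 3λ + 2.
Eigenvalues λ = 1, 2 with eigenvectors (1,1), (1,2).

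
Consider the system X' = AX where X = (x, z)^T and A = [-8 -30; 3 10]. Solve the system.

Coefficient matrix A = [[-8, -30], [3, 10]].
Characteristic polynomial det(A - λI) = λ^2 - 2λ + 10 = 0.
Eigenvalues λ = 1 ± 3i (complex conjugate pair).
For λ=1+3i: an eigenvector is (1,0) - i(-3,1) = (1 + 3i, 0 - i).
A real fundamental pair from Re and Im of e^((1+3i)t)v: X_1 = e^(t)(cos(3t)·(1,0) + sin(3t)·(-3,1)), X_2 = e^(t)(sin(3t)·(1,0) - cos(3t)·(-3,1)).
General solution: K_1X_1 + K_2X_2.

x(t) = -3K_1e^(t)sin(3t) + K_1e^(t)cos(3t) + K_2e^(t)sin(3t) + 3K_2e^(t)cos(3t), z(t) = K_1e^(t)sin(3t) - K_2e^(t)cos(3t)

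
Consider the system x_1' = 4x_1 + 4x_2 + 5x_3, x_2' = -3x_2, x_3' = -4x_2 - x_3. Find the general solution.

Coefficient matrix A = [[4, 4, 5], [0, -3, 0], [0, -4, -1]].
det(A - λI) = 0 gives eigenvalues λ = -1, -3, 4.
For λ=-1: eigenvector (1,0,-1).
For λ=-3: eigenvector (-2,1,2).
For λ=4: eigenvector (1,0,0).
General solution: K_1e^(-t)(1,0,-1) + K_2e^(-3t)(-2,1,2) + K_3e^(4t)(1,0,0).

x_1(t) = K_1e^(-t) - 2K_2e^(-3t) + K_3e^(4t), x_2(t) = K_2e^(-3t), x_3(t) = -K_1e^(-t) + 2K_2e^(-3t)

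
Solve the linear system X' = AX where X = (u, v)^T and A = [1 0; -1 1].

u(t) = c_2e^(t), v(t) = -c_1e^(t) - c_2te^(t) - 3c_2e^(t)

Coefficient matrix A = [[1, 0], [-1, 1]].
Characteristic polynomial det(A - λI) = λ^2 - 2λ + 1 = 0.
Single eigenvalue λ = 1 with algebraic multiplicity 2.
Eigenvector v = (0,-1); generalized eigenvector w with (A-λI)w=v is (1,-3).
General solution: e^(t)[c_1·v + c_2·(t·v + w)].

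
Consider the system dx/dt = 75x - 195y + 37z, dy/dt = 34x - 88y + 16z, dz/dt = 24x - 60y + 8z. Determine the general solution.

x(t) = 5c_1e^(-3t) - 7c_2e^(2t) + 2c_3e^(-4t), y(t) = 2c_1e^(-3t) - 3c_2e^(2t) + c_3e^(-4t), z(t) = -2c_2e^(2t) + c_3e^(-4t)

Coefficient matrix A = [[75, -195, 37], [34, -88, 16], [24, -60, 8]].
det(A - λI) = 0 gives eigenvalues λ = -3, 2, -4.
For λ=-3: eigenvector (5,2,0).
For λ=2: eigenvector (-7,-3,-2).
For λ=-4: eigenvector (2,1,1).
General solution: c_1e^(-3t)(5,2,0) + c_2e^(2t)(-7,-3,-2) + c_3e^(-4t)(2,1,1).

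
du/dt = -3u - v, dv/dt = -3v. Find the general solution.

u(t) = -C_1e^(-3t) - C_2te^(-3t) + C_2e^(-3t), v(t) = C_2e^(-3t)

Coefficient matrix A = [[-3, -1], [0, -3]].
Characteristic polynomial det(A - λI) = λ^2 + 6λ + 9 = 0.
Single eigenvalue λ = -3 with algebraic multiplicity 2.
Eigenvector v = (-1,0); generalized eigenvector w with (A-λI)w=v is (1,1).
General solution: e^(-3t)[C_1·v + C_2·(t·v + w)].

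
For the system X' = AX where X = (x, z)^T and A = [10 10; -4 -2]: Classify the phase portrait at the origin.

unstable spiral

A = [[10,10],[-4,-2]]; det(A-λI) = λ^2 - 8λ + 20.
λ = 4 ± 2i: positive real part.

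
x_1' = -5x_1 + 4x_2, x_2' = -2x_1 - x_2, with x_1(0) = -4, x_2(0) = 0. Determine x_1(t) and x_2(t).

x_1(t) = 4e^(-3t)sin(2t) - 4e^(-3t)cos(2t), x_2(t) = 4e^(-3t)sin(2t)

Coefficient matrix A = [[-5, 4], [-2, -1]].
Characteristic polynomial det(A - λI) = λ^2 + 6λ + 13 = 0.
Eigenvalues λ = -3 ± 2i (complex conjugate pair).
For λ=-3+2i: an eigenvector is (-1,0) - i(1,1) = (-1 - i, 0 - i).
A real fundamental pair from Re and Im of e^((-3+2i)t)v: X_1 = e^(-3t)(cos(2t)·(-1,0) + sin(2t)·(1,1)), X_2 = e^(-3t)(sin(2t)·(-1,0) - cos(2t)·(1,1)).
General solution: C_1X_1 + C_2X_2.
Applying x_1(0)=-4, x_2(0)=0 gives C_1=4, C_2=0.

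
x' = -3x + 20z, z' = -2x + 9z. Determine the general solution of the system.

x(t) = 3C_1e^(3t)sin(2t) - C_1e^(3t)cos(2t) - C_2e^(3t)sin(2t) - 3C_2e^(3t)cos(2t), z(t) = C_1e^(3t)sin(2t) - C_2e^(3t)cos(2t)

Coefficient matrix A = [[-3, 20], [-2, 9]].
Characteristic polynomial det(A - λI) = λ^2 - 6λ + 13 = 0.
Eigenvalues λ = 3 ± 2i (complex conjugate pair).
For λ=3+2i: an eigenvector is (-1,0) - i(3,1) = (-1 - 3i, 0 - i).
A real fundamental pair from Re and Im of e^((3+2i)t)v: X_1 = e^(3t)(cos(2t)·(-1,0) + sin(2t)·(3,1)), X_2 = e^(3t)(sin(2t)·(-1,0) - cos(2t)·(3,1)).
General solution: C_1X_1 + C_2X_2.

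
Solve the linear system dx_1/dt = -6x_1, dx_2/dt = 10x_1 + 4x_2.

x_1(t) = -C_2e^(-6t), x_2(t) = C_1e^(4t) + C_2e^(-6t)

Coefficient matrix A = [[-6, 0], [10, 4]].
Characteristic polynomial det(A - λI) = λ^2 + 2λ - 24 = 0.
Eigenvalues λ = 4, -6.
For λ=4: (A-λI) row 1 is [-10, 0], so an eigenvector is (0, 1).
For λ=-6: (A-λI) row 2 is [10, 10], so an eigenvector is (-1, 1).
General solution: C_1e^(4t)(0,1) + C_2e^(-6t)(-1,1).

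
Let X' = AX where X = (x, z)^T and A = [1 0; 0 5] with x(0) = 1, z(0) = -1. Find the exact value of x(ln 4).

A = [[1,0],[0,5]]; eigenvalues λ = 5, 1.
Eigenvectors: (0,-1) for λ=5, (1,0) for λ=1.
From the initial condition, c_1 = 1, c_2 = 1.
x(ln 4) = (1)(4^5)(0) + (1)(4^1)(1) = 4.

4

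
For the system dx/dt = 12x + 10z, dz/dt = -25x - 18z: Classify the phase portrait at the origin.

A = [[12,10],[-25,-18]]; det(A-λI) = λ^2 + 6λ + 34.
λ = -3 ± 5i: negative real part.

stable spiral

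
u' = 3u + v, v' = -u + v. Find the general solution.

Coefficient matrix A = [[3, 1], [-1, 1]].
Characteristic polynomial det(A - λI) = λ^2 - 4λ + 4 = 0.
Single eigenvalue λ = 2 with algebraic multiplicity 2.
Eigenvector v = (-1,1); generalized eigenvector w with (A-λI)w=v is (1,-2).
General solution: e^(2t)[K_1·v + K_2·(t·v + w)].

u(t) = -K_1e^(2t) - K_2te^(2t) + K_2e^(2t), v(t) = K_1e^(2t) + K_2te^(2t) - 2K_2e^(2t)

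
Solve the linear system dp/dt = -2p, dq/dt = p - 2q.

p(t) = -K_2e^(-2t), q(t) = -K_1e^(-2t) - K_2te^(-2t) - 3K_2e^(-2t)

Coefficient matrix A = [[-2, 0], [1, -2]].
Characteristic polynomial det(A - λI) = λ^2 + 4λ + 4 = 0.
Single eigenvalue λ = -2 with algebraic multiplicity 2.
Eigenvector v = (0,-1); generalized eigenvector w with (A-λI)w=v is (-1,-3).
General solution: e^(-2t)[K_1·v + K_2·(t·v + w)].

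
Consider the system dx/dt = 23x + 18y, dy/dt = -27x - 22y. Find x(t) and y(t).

x(t) = c_1e^(5t) - 2c_2e^(-4t), y(t) = -c_1e^(5t) + 3c_2e^(-4t)

Coefficient matrix A = [[23, 18], [-27, -22]].
Characteristic polynomial det(A - λI) = λ^2 - λ - 20 = 0.
Eigenvalues λ = 5, -4.
For λ=5: (A-λI) row 1 is [18, 18], so an eigenvector is (1, -1).
For λ=-4: (A-λI) row 1 is [27, 18], so an eigenvector is (-2, 3).
General solution: c_1e^(5t)(1,-1) + c_2e^(-4t)(-2,3).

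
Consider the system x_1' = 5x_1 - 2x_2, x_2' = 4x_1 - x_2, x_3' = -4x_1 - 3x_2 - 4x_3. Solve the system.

x_1(t) = C_2e^(3t) - C_3e^(t), x_2(t) = C_2e^(3t) - 2C_3e^(t), x_3(t) = C_1e^(-4t) - C_2e^(3t) + 2C_3e^(t)

Coefficient matrix A = [[5, -2, 0], [4, -1, 0], [-4, -3, -4]].
det(A - λI) = 0 gives eigenvalues λ = -4, 3, 1.
For λ=-4: eigenvector (0,0,1).
For λ=3: eigenvector (1,1,-1).
For λ=1: eigenvector (-1,-2,2).
General solution: C_1e^(-4t)(0,0,1) + C_2e^(3t)(1,1,-1) + C_3e^(t)(-1,-2,2).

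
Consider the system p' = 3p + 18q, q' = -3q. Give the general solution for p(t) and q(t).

p(t) = -3C_1e^(-3t) + C_2e^(3t), q(t) = C_1e^(-3t)

Coefficient matrix A = [[3, 18], [0, -3]].
Characteristic polynomial det(A - λI) = λ^2 - 9 = 0.
Eigenvalues λ = -3, 3.
For λ=-3: (A-λI) row 1 is [6, 18], so an eigenvector is (-3, 1).
For λ=3: (A-λI) row 1 is [0, 18], so an eigenvector is (1, 0).
General solution: C_1e^(-3t)(-3,1) + C_2e^(3t)(1,0).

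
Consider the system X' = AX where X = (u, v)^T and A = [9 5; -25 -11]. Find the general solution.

Coefficient matrix A = [[9, 5], [-25, -11]].
Characteristic polynomial det(A - λI) = λ^2 + 2λ + 26 = 0.
Eigenvalues λ = -1 ± 5i (complex conjugate pair).
For λ=-1+5i: an eigenvector is (1,-2) - i(0,-1) = (1, -2 + i).
A real fundamental pair from Re and Im of e^((-1+5i)t)v: X_1 = e^(-t)(cos(5t)·(1,-2) + sin(5t)·(0,-1)), X_2 = e^(-t)(sin(5t)·(1,-2) - cos(5t)·(0,-1)).
General solution: K_1X_1 + K_2X_2.

u(t) = K_1e^(-t)cos(5t) + K_2e^(-t)sin(5t), v(t) = -K_1e^(-t)sin(5t) - 2K_1e^(-t)cos(5t) - 2K_2e^(-t)sin(5t) + K_2e^(-t)cos(5t)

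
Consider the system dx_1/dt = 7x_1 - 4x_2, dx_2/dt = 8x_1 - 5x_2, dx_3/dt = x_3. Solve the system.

x_1(t) = C_1e^(3t) + C_2e^(-t), x_2(t) = C_1e^(3t) + 2C_2e^(-t), x_3(t) = C_3e^(t)

Coefficient matrix A = [[7, -4, 0], [8, -5, 0], [0, 0, 1]].
det(A - λI) = 0 gives eigenvalues λ = 3, -1, 1.
For λ=3: eigenvector (1,1,0).
For λ=-1: eigenvector (1,2,0).
For λ=1: eigenvector (0,0,1).
General solution: C_1e^(3t)(1,1,0) + C_2e^(-t)(1,2,0) + C_3e^(t)(0,0,1).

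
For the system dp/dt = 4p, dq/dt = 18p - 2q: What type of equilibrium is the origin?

A = [[4,0],[18,-2]]; det(A-λI) = λ^2 - 2λ - 8.
λ = 4, -2: opposite signs.

saddle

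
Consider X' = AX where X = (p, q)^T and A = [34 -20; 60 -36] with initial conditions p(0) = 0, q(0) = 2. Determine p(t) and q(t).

p(t) = -4e^(4t) + 4e^(-6t), q(t) = -6e^(4t) + 8e^(-6t)

Coefficient matrix A = [[34, -20], [60, -36]].
Characteristic polynomial det(A - λI) = λ^2 + 2λ - 24 = 0.
Eigenvalues λ = -6, 4.
For λ=-6: (A-λI) row 1 is [40, -20], so an eigenvector is (-1, -2).
For λ=4: (A-λI) row 1 is [30, -20], so an eigenvector is (-2, -3).
General solution: K_1e^(-6t)(-1,-2) + K_2e^(4t)(-2,-3).
Applying p(0)=0, q(0)=2 gives K_1=-4, K_2=2.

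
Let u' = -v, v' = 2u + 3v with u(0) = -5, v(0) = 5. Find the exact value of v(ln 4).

20

A = [[0,-1],[2,3]]; eigenvalues λ = 1, 2.
Eigenvectors: (1,-1) for λ=1, (-1,2) for λ=2.
From the initial condition, c_1 = -5, c_2 = 0.
v(ln 4) = (-5)(4^1)(-1) + (0)(4^2)(2) = 20.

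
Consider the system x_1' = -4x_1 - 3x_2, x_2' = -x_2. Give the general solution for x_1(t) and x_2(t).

x_1(t) = K_1e^(-t) + K_2e^(-4t), x_2(t) = -K_1e^(-t)

Coefficient matrix A = [[-4, -3], [0, -1]].
Characteristic polynomial det(A - λI) = λ^2 + 5λ + 4 = 0.
Eigenvalues λ = -1, -4.
For λ=-1: (A-λI) row 1 is [-3, -3], so an eigenvector is (1, -1).
For λ=-4: (A-λI) row 1 is [0, -3], so an eigenvector is (1, 0).
General solution: K_1e^(-t)(1,-1) + K_2e^(-4t)(1,0).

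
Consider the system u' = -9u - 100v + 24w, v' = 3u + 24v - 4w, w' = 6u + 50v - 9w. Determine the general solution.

u(t) = 13C_1e^(3t) - 10C_2e^(-t) - 4C_3e^(4t), v(t) = -3C_1e^(3t) + 2C_2e^(-t) + C_3e^(4t), w(t) = -6C_1e^(3t) + 5C_2e^(-t) + 2C_3e^(4t)

Coefficient matrix A = [[-9, -100, 24], [3, 24, -4], [6, 50, -9]].
det(A - λI) = 0 gives eigenvalues λ = 3, -1, 4.
For λ=3: eigenvector (13,-3,-6).
For λ=-1: eigenvector (-10,2,5).
For λ=4: eigenvector (-4,1,2).
General solution: C_1e^(3t)(13,-3,-6) + C_2e^(-t)(-10,2,5) + C_3e^(4t)(-4,1,2).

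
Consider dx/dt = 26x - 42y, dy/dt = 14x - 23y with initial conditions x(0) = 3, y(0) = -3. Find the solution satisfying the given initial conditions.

x(t) = 30e^(5t) - 27e^(-2t), y(t) = 15e^(5t) - 18e^(-2t)

Coefficient matrix A = [[26, -42], [14, -23]].
Characteristic polynomial det(A - λI) = λ^2 - 3λ - 10 = 0.
Eigenvalues λ = -2, 5.
For λ=-2: (A-λI) row 1 is [28, -42], so an eigenvector is (-3, -2).
For λ=5: (A-λI) row 1 is [21, -42], so an eigenvector is (-2, -1).
General solution: c_1e^(-2t)(-3,-2) + c_2e^(5t)(-2,-1).
Applying x(0)=3, y(0)=-3 gives c_1=9, c_2=-15.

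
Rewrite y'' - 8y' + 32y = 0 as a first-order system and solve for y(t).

y(t) = C_1e^(4t)cos(4t) + C_2e^(4t)sin(4t)

Let x_1 = y, x_2 = y'. Then x_1' = x_2 and x_2' = -32x_1 + 8x_2.
A = [[0,1],[-32,8]]; det(A-λI) = λ^2 - 8λ + 32.
Eigenvalues λ = 4 ± 4i.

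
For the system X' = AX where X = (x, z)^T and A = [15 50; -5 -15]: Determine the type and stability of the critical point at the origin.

A = [[15,50],[-5,-15]]; det(A-λI) = λ^2 + 25.
λ = 0 ± 5i: zero real part.

center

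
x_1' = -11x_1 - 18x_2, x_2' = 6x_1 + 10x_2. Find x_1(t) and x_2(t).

Coefficient matrix A = [[-11, -18], [6, 10]].
Characteristic polynomial det(A - λI) = λ^2 + λ - 2 = 0.
Eigenvalues λ = 1, -2.
For λ=1: (A-λI) row 1 is [-12, -18], so an eigenvector is (-3, 2).
For λ=-2: (A-λI) row 1 is [-9, -18], so an eigenvector is (2, -1).
General solution: C_1e^(t)(-3,2) + C_2e^(-2t)(2,-1).

x_1(t) = -3C_1e^(t) + 2C_2e^(-2t), x_2(t) = 2C_1e^(t) - C_2e^(-2t)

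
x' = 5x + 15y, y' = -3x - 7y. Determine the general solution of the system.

Coefficient matrix A = [[5, 15], [-3, -7]].
Characteristic polynomial det(A - λI) = λ^2 + 2λ + 10 = 0.
Eigenvalues λ = -1 ± 3i (complex conjugate pair).
For λ=-1+3i: an eigenvector is (-1,0) - i(-2,1) = (-1 + 2i, 0 - i).
A real fundamental pair from Re and Im of e^((-1+3i)t)v: X_1 = e^(-t)(cos(3t)·(-1,0) + sin(3t)·(-2,1)), X_2 = e^(-t)(sin(3t)·(-1,0) - cos(3t)·(-2,1)).
General solution: K_1X_1 + K_2X_2.

x(t) = -2K_1e^(-t)sin(3t) - K_1e^(-t)cos(3t) - K_2e^(-t)sin(3t) + 2K_2e^(-t)cos(3t), y(t) = K_1e^(-t)sin(3t) - K_2e^(-t)cos(3t)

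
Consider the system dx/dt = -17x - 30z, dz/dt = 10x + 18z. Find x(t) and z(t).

x(t) = 3c_1e^(3t) + 2c_2e^(-2t), z(t) = -2c_1e^(3t) - c_2e^(-2t)

Coefficient matrix A = [[-17, -30], [10, 18]].
Characteristic polynomial det(A - λI) = λ^2 - λ - 6 = 0.
Eigenvalues λ = 3, -2.
For λ=3: (A-λI) row 1 is [-20, -30], so an eigenvector is (3, -2).
For λ=-2: (A-λI) row 1 is [-15, -30], so an eigenvector is (2, -1).
General solution: c_1e^(3t)(3,-2) + c_2e^(-2t)(2,-1).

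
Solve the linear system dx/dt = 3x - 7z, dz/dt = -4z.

x(t) = c_1e^(3t) - c_2e^(-4t), z(t) = -c_2e^(-4t)

Coefficient matrix A = [[3, -7], [0, -4]].
Characteristic polynomial det(A - λI) = λ^2 + λ - 12 = 0.
Eigenvalues λ = 3, -4.
For λ=3: (A-λI) row 1 is [0, -7], so an eigenvector is (1, 0).
For λ=-4: (A-λI) row 1 is [7, -7], so an eigenvector is (-1, -1).
General solution: c_1e^(3t)(1,0) + c_2e^(-4t)(-1,-1).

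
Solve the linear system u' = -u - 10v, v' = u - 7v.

Coefficient matrix A = [[-1, -10], [1, -7]].
Characteristic polynomial det(A - λI) = λ^2 + 8λ + 17 = 0.
Eigenvalues λ = -4 ± i (complex conjugate pair).
For λ=-4+i: an eigenvector is (-1,0) - i(-3,-1) = (-1 + 3i, 0 + i).
A real fundamental pair from Re and Im of e^((-4+i)t)v: X_1 = e^(-4t)(cos(t)·(-1,0) + sin(t)·(-3,-1)), X_2 = e^(-4t)(sin(t)·(-1,0) - cos(t)·(-3,-1)).
General solution: c_1X_1 + c_2X_2.

u(t) = -3c_1e^(-4t)sin(t) - c_1e^(-4t)cos(t) - c_2e^(-4t)sin(t) + 3c_2e^(-4t)cos(t), v(t) = -c_1e^(-4t)sin(t) + c_2e^(-4t)cos(t)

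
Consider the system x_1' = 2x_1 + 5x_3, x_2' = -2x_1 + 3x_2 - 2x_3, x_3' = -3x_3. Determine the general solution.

x_1(t) = K_1e^(-3t) + K_2e^(2t), x_2(t) = 2K_2e^(2t) + K_3e^(3t), x_3(t) = -K_1e^(-3t)

Coefficient matrix A = [[2, 0, 5], [-2, 3, -2], [0, 0, -3]].
det(A - λI) = 0 gives eigenvalues λ = -3, 2, 3.
For λ=-3: eigenvector (1,0,-1).
For λ=2: eigenvector (1,2,0).
For λ=3: eigenvector (0,1,0).
General solution: K_1e^(-3t)(1,0,-1) + K_2e^(2t)(1,2,0) + K_3e^(3t)(0,1,0).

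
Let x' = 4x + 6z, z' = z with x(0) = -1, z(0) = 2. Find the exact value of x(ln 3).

A = [[4,6],[0,1]]; eigenvalues λ = 4, 1.
Eigenvectors: (-1,0) for λ=4, (2,-1) for λ=1.
From the initial condition, c_1 = -3, c_2 = -2.
x(ln 3) = (-3)(3^4)(-1) + (-2)(3^1)(2) = 231.

231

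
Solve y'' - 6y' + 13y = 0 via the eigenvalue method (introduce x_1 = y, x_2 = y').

Let x_1 = y, x_2 = y'. Then x_1' = x_2 and x_2' = -13x_1 + 6x_2.
A = [[0,1],[-13,6]]; det(A-λI) = λ^2 - 6λ + 13.
Eigenvalues λ = 3 ± 2i.

y(t) = C_1e^(3t)cos(2t) + C_2e^(3t)sin(2t)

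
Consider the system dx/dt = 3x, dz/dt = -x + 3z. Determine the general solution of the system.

x(t) = c_2e^(3t), z(t) = -c_1e^(3t) - c_2te^(3t) - c_2e^(3t)

Coefficient matrix A = [[3, 0], [-1, 3]].
Characteristic polynomial det(A - λI) = λ^2 - 6λ + 9 = 0.
Single eigenvalue λ = 3 with algebraic multiplicity 2.
Eigenvector v = (0,-1); generalized eigenvector w with (A-λI)w=v is (1,-1).
General solution: e^(3t)[c_1·v + c_2·(t·v + w)].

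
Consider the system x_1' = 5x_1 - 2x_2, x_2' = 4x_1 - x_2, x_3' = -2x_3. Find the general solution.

x_1(t) = c_1e^(3t) + c_2e^(t), x_2(t) = c_1e^(3t) + 2c_2e^(t), x_3(t) = c_3e^(-2t)

Coefficient matrix A = [[5, -2, 0], [4, -1, 0], [0, 0, -2]].
det(A - λI) = 0 gives eigenvalues λ = 3, 1, -2.
For λ=3: eigenvector (1,1,0).
For λ=1: eigenvector (1,2,0).
For λ=-2: eigenvector (0,0,1).
General solution: c_1e^(3t)(1,1,0) + c_2e^(t)(1,2,0) + c_3e^(-2t)(0,0,1).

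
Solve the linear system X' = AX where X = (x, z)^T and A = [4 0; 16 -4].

Coefficient matrix A = [[4, 0], [16, -4]].
Characteristic polynomial det(A - λI) = λ^2 - 16 = 0.
Eigenvalues λ = 4, -4.
For λ=4: (A-λI) row 2 is [16, -8], so an eigenvector is (1, 2).
For λ=-4: (A-λI) row 1 is [8, 0], so an eigenvector is (0, 1).
General solution: C_1e^(4t)(1,2) + C_2e^(-4t)(0,1).

x(t) = C_1e^(4t), z(t) = 2C_1e^(4t) + C_2e^(-4t)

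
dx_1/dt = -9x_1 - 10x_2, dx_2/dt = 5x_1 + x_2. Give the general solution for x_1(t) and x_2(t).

Coefficient matrix A = [[-9, -10], [5, 1]].
Characteristic polynomial det(A - λI) = λ^2 + 8λ + 41 = 0.
Eigenvalues λ = -4 ± 5i (complex conjugate pair).
For λ=-4+5i: an eigenvector is (1,0) - i(-1,1) = (1 + i, 0 - i).
A real fundamental pair from Re and Im of e^((-4+5i)t)v: X_1 = e^(-4t)(cos(5t)·(1,0) + sin(5t)·(-1,1)), X_2 = e^(-4t)(sin(5t)·(1,0) - cos(5t)·(-1,1)).
General solution: c_1X_1 + c_2X_2.

x_1(t) = -c_1e^(-4t)sin(5t) + c_1e^(-4t)cos(5t) + c_2e^(-4t)sin(5t) + c_2e^(-4t)cos(5t), x_2(t) = c_1e^(-4t)sin(5t) - c_2e^(-4t)cos(5t)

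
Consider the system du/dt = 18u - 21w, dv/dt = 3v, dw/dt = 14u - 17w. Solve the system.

Coefficient matrix A = [[18, 0, -21], [0, 3, 0], [14, 0, -17]].
det(A - λI) = 0 gives eigenvalues λ = 3, -3, 4.
For λ=3: eigenvector (0,1,0).
For λ=-3: eigenvector (1,0,1).
For λ=4: eigenvector (-3,0,-2).
General solution: C_1e^(3t)(0,1,0) + C_2e^(-3t)(1,0,1) + C_3e^(4t)(-3,0,-2).

u(t) = C_2e^(-3t) - 3C_3e^(4t), v(t) = C_1e^(3t), w(t) = C_2e^(-3t) - 2C_3e^(4t)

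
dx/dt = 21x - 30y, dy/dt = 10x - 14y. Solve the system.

x(t) = 3K_1e^(t) - 2K_2e^(6t), y(t) = 2K_1e^(t) - K_2e^(6t)

Coefficient matrix A = [[21, -30], [10, -14]].
Characteristic polynomial det(A - λI) = λ^2 - 7λ + 6 = 0.
Eigenvalues λ = 1, 6.
For λ=1: (A-λI) row 1 is [20, -30], so an eigenvector is (3, 2).
For λ=6: (A-λI) row 1 is [15, -30], so an eigenvector is (-2, -1).
General solution: K_1e^(t)(3,2) + K_2e^(6t)(-2,-1).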